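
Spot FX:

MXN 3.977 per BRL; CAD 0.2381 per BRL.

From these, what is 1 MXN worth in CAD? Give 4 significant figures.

MXN/CAD = 0.05987

1 MXN ÷ 3.977 = 0.251446 BRL
0.251446 BRL × 0.2381 = 0.0598692 CAD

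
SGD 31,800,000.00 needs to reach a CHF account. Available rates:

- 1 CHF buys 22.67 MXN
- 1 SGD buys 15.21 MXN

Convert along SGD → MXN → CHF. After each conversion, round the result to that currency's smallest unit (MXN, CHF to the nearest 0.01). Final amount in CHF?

CHF 21,335,597.71

SGD 31,800,000.00 × 15.21 = MXN 483,678,000.00
MXN 483,678,000.00 ÷ 22.67 = CHF 21,335,597.71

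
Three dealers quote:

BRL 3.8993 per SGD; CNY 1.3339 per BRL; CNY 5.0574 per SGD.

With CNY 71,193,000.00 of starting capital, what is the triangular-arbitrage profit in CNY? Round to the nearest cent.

Profitable loop is CNY → SGD → BRL → CNY:
CNY 71,193,000.00 ÷ 5.0574 = SGD 14,076,996.08
SGD 14,076,996.08 × 3.8993 = BRL 54,890,430.83
BRL 54,890,430.83 × 1.3339 = CNY 73,218,345.69
Profit = CNY 73,218,345.69 − CNY 71,193,000.00

Profit: CNY 2,025,345.69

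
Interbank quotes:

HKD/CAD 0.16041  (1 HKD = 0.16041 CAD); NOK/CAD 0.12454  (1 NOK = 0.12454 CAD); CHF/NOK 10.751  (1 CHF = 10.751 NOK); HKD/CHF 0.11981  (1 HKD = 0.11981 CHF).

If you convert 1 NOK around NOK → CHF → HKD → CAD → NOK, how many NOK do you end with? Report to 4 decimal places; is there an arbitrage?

1.0000 (no arbitrage)

Around NOK → CHF → HKD → CAD → NOK: 1 ÷ 10.751 ÷ 0.11981 × 0.16041 ÷ 0.12454 = 0.999955
Product ≈ 1 (deviation 0.004%, within rounding noise).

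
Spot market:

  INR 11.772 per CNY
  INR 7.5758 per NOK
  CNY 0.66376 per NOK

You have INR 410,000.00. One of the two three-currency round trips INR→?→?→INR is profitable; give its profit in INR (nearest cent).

Profitable loop is INR → NOK → CNY → INR:
INR 410,000.00 ÷ 7.5758 = NOK 54,119.70
NOK 54,119.70 × 0.66376 = CNY 35,922.49
CNY 35,922.49 × 11.772 = INR 422,879.55
Profit = INR 422,879.55 − INR 410,000.00

Profit: INR 12,879.55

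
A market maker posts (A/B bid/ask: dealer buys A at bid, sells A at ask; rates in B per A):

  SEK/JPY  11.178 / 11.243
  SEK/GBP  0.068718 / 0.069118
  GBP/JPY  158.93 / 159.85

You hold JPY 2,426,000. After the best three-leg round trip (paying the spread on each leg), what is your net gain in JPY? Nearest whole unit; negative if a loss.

Best loop JPY → GBP → SEK → JPY:
JPY 2,426,000 ÷ 159.85 (buy GBP at ask) = GBP 15,176.73
GBP 15,176.73 ÷ 0.069118 (buy SEK at ask) = SEK 219,577.07
SEK 219,577.07 × 11.178 (sell SEK at bid) = JPY 2,454,433

Net profit: JPY 28,433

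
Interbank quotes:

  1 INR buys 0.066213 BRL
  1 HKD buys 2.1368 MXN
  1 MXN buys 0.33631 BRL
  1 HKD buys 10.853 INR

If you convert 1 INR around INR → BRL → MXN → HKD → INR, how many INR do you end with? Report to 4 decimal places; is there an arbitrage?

1.0000 (no arbitrage)

Around INR → BRL → MXN → HKD → INR: 1 × 0.066213 ÷ 0.33631 ÷ 2.1368 × 10.853 = 0.999976
Product ≈ 1 (deviation 0.002%, within rounding noise).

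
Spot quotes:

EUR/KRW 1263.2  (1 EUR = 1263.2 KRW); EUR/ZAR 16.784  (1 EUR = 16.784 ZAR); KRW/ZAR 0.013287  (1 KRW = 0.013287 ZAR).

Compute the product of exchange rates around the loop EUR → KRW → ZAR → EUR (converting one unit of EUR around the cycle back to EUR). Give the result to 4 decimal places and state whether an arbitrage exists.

Around EUR → KRW → ZAR → EUR: 1 × 1263.2 × 0.013287 ÷ 16.784 = 1.000008
Product ≈ 1 (deviation 0.001%, within rounding noise).

1.0000 (no arbitrage)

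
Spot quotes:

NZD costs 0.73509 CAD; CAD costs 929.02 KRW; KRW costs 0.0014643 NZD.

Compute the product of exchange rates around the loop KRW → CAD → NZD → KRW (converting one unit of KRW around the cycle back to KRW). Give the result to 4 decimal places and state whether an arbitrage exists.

1.0000 (no arbitrage)

Around KRW → CAD → NZD → KRW: 1 ÷ 929.02 ÷ 0.73509 ÷ 0.0014643 = 1.000010
Product ≈ 1 (deviation 0.001%, within rounding noise).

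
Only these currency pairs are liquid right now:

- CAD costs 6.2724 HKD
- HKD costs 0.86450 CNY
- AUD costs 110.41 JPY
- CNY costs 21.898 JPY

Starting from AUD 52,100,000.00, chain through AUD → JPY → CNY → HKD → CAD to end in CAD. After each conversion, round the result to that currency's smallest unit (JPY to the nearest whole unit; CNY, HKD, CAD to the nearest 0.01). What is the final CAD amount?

AUD 52,100,000.00 × 110.41 = JPY 5,752,361,000
JPY 5,752,361,000 ÷ 21.898 = CNY 262,688,875.70
CNY 262,688,875.70 ÷ 0.86450 = HKD 303,862,204.40
HKD 303,862,204.40 ÷ 6.2724 = CAD 48,444,328.23

CAD 48,444,328.23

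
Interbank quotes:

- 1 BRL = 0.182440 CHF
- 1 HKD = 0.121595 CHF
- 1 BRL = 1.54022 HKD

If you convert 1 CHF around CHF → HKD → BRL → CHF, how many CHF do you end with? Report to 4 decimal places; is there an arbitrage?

Around CHF → HKD → BRL → CHF: 1 ÷ 0.121595 ÷ 1.54022 × 0.182440 = 0.974140
Product < 1; profitable direction is CHF → BRL → HKD → CHF.

0.9741 (arbitrage exists)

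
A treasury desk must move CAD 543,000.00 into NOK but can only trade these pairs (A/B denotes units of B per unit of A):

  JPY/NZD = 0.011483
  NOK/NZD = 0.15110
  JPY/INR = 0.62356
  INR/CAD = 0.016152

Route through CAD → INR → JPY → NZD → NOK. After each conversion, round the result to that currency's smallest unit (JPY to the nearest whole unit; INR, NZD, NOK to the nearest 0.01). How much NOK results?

CAD 543,000.00 ÷ 0.016152 = INR 33,618,127.79
INR 33,618,127.79 ÷ 0.62356 = JPY 53,913,221
JPY 53,913,221 × 0.011483 = NZD 619,085.52
NZD 619,085.52 ÷ 0.15110 = NOK 4,097,190.73

NOK 4,097,190.73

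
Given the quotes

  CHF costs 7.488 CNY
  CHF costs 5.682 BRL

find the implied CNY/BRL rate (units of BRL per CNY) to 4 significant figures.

CNY/BRL = 0.7588

1 CNY ÷ 7.488 = 0.133547 CHF
0.133547 CHF × 5.682 = 0.758814 BRL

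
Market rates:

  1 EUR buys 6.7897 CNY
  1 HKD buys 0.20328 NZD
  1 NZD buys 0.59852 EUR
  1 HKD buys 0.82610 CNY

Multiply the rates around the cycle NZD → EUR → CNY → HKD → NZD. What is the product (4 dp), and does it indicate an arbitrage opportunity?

1.0000 (no arbitrage)

Around NZD → EUR → CNY → HKD → NZD: 1 × 0.59852 × 6.7897 ÷ 0.82610 × 0.20328 = 0.999980
Product ≈ 1 (deviation 0.002%, within rounding noise).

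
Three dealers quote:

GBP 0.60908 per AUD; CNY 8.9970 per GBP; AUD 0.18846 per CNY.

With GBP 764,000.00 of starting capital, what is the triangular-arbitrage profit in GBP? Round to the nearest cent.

Profit: GBP 25,013.81

Profitable loop is GBP → CNY → AUD → GBP:
GBP 764,000.00 × 8.9970 = CNY 6,873,708.00
CNY 6,873,708.00 × 0.18846 = AUD 1,295,419.01
AUD 1,295,419.01 × 0.60908 = GBP 789,013.81
Profit = GBP 789,013.81 − GBP 764,000.00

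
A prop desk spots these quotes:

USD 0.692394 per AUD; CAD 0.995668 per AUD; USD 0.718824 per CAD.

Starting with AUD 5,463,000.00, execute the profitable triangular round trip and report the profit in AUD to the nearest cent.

Profit: AUD 183,964.05

Profitable loop is AUD → CAD → USD → AUD:
AUD 5,463,000.00 × 0.995668 = CAD 5,439,334.28
CAD 5,439,334.28 × 0.718824 = USD 3,909,924.03
USD 3,909,924.03 ÷ 0.692394 = AUD 5,646,964.05
Profit = AUD 5,646,964.05 − AUD 5,463,000.00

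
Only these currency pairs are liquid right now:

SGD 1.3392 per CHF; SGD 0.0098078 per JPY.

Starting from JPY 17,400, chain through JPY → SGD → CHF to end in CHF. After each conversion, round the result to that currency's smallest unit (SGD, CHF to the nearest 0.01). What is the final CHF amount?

CHF 127.43

JPY 17,400 × 0.0098078 = SGD 170.66
SGD 170.66 ÷ 1.3392 = CHF 127.43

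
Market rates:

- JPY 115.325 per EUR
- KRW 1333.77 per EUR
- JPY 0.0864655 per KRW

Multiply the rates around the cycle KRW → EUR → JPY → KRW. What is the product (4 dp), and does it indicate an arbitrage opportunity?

Around KRW → EUR → JPY → KRW: 1 ÷ 1333.77 × 115.325 ÷ 0.0864655 = 0.999999
Product ≈ 1 (deviation 0.000%, within rounding noise).

1.0000 (no arbitrage)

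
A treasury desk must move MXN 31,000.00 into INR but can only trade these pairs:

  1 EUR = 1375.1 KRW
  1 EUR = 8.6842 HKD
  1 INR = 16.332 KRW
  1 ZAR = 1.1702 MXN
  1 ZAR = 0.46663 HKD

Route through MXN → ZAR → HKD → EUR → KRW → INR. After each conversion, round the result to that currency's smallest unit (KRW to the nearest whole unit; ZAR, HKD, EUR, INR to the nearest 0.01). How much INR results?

MXN 31,000.00 ÷ 1.1702 = ZAR 26,491.20
ZAR 26,491.20 × 0.46663 = HKD 12,361.59
HKD 12,361.59 ÷ 8.6842 = EUR 1,423.46
EUR 1,423.46 × 1375.1 = KRW 1,957,400
KRW 1,957,400 ÷ 16.332 = INR 119,850.60

INR 119,850.60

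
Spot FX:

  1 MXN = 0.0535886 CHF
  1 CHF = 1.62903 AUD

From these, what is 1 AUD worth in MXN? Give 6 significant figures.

AUD/MXN = 11.4551

1 AUD ÷ 1.62903 = 0.613862 CHF
0.613862 CHF ÷ 0.0535886 = 11.4551 MXN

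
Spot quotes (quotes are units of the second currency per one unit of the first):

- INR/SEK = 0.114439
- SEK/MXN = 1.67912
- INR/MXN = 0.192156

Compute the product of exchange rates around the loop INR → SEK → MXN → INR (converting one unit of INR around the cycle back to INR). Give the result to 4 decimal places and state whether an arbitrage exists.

1.0000 (no arbitrage)

Around INR → SEK → MXN → INR: 1 × 0.114439 × 1.67912 ÷ 0.192156 = 1.000004
Product ≈ 1 (deviation 0.000%, within rounding noise).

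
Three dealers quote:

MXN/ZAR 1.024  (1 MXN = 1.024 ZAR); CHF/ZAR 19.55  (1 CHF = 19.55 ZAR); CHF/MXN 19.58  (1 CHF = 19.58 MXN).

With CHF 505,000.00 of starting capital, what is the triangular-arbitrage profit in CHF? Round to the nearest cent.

Profitable loop is CHF → MXN → ZAR → CHF:
CHF 505,000.00 × 19.58 = MXN 9,887,900.00
MXN 9,887,900.00 × 1.024 = ZAR 10,125,209.60
ZAR 10,125,209.60 ÷ 19.55 = CHF 517,913.53
Profit = CHF 517,913.53 − CHF 505,000.00

Profit: CHF 12,913.53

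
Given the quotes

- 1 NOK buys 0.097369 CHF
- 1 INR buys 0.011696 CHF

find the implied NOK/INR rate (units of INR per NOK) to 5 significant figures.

NOK/INR = 8.3250

1 NOK × 0.097369 = 0.097369 CHF
0.097369 CHF ÷ 0.011696 = 8.32498 INR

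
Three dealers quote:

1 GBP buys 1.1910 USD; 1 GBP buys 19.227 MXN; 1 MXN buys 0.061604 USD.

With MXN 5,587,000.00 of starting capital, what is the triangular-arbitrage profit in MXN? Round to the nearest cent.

Profit: MXN 30,848.13

Profitable loop is MXN → GBP → USD → MXN:
MXN 5,587,000.00 ÷ 19.227 = GBP 290,580.95
GBP 290,580.95 × 1.1910 = USD 346,081.92
USD 346,081.92 ÷ 0.061604 = MXN 5,617,848.13
Profit = MXN 5,617,848.13 − MXN 5,587,000.00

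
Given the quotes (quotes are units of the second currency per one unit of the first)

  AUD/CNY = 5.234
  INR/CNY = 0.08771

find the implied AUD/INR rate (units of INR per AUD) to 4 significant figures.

AUD/INR = 59.67

1 AUD × 5.234 = 5.234 CNY
5.234 CNY ÷ 0.08771 = 59.6739 INR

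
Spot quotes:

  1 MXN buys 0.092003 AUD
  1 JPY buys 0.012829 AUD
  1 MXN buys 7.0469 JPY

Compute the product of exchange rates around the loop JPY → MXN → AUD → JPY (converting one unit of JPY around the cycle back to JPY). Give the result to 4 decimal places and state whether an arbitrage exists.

1.0177 (arbitrage exists)

Around JPY → MXN → AUD → JPY: 1 ÷ 7.0469 × 0.092003 ÷ 0.012829 = 1.017680
Product > 1; profitable direction is JPY → MXN → AUD → JPY.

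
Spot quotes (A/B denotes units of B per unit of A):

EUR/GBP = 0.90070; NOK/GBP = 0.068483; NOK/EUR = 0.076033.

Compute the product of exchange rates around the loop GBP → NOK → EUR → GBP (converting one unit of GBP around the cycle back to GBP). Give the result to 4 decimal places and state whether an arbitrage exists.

1.0000 (no arbitrage)

Around GBP → NOK → EUR → GBP: 1 ÷ 0.068483 × 0.076033 × 0.90070 = 0.999999
Product ≈ 1 (deviation 0.000%, within rounding noise).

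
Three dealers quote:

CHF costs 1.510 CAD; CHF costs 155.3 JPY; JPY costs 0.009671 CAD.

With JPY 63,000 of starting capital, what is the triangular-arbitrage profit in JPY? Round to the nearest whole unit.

Profitable loop is JPY → CHF → CAD → JPY:
JPY 63,000 ÷ 155.3 = CHF 405.67
CHF 405.67 × 1.510 = CAD 612.56
CAD 612.56 ÷ 0.009671 = JPY 63,340
Profit = JPY 63,340 − JPY 63,000

Profit: JPY 340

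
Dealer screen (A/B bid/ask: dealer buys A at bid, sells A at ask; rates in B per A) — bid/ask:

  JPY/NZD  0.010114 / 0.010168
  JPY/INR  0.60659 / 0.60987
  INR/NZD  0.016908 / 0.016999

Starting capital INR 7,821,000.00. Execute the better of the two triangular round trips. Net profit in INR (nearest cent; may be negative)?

Net profit: INR 67,859.73

Best loop INR → NZD → JPY → INR:
INR 7,821,000.00 × 0.016908 (sell INR at bid) = NZD 132,237.47
NZD 132,237.47 ÷ 0.010168 (buy JPY at ask) = JPY 13,005,258
JPY 13,005,258 × 0.60659 (sell JPY at bid) = INR 7,888,859.73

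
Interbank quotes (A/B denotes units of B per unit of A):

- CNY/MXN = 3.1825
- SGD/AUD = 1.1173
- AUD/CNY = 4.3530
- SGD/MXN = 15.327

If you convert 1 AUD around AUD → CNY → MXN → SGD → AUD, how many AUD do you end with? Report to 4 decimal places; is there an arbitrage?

1.0099 (arbitrage exists)

Around AUD → CNY → MXN → SGD → AUD: 1 × 4.3530 × 3.1825 ÷ 15.327 × 1.1173 = 1.009880
Product > 1; profitable direction is AUD → CNY → MXN → SGD → AUD.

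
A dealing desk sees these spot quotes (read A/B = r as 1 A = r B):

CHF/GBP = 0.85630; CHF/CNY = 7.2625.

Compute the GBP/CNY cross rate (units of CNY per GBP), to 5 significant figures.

1 GBP ÷ 0.85630 = 1.16782 CHF
1.16782 CHF × 7.2625 = 8.48126 CNY

GBP/CNY = 8.4813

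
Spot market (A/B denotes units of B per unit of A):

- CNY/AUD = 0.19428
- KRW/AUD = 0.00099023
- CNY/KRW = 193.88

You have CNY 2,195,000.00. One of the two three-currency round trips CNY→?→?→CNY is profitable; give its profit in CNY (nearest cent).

Profit: CNY 26,229.99

Profitable loop is CNY → AUD → KRW → CNY:
CNY 2,195,000.00 × 0.19428 = AUD 426,444.60
AUD 426,444.60 ÷ 0.00099023 = KRW 430,652,071
KRW 430,652,071 ÷ 193.88 = CNY 2,221,229.99
Profit = CNY 2,221,229.99 − CNY 2,195,000.00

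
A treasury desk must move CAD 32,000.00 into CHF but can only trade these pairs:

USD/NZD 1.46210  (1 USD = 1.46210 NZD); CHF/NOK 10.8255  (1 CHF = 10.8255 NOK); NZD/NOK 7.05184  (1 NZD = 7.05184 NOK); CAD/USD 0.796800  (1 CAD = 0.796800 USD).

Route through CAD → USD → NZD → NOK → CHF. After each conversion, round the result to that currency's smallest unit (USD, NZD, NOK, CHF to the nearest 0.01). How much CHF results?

CHF 24,284.59

CAD 32,000.00 × 0.796800 = USD 25,497.60
USD 25,497.60 × 1.46210 = NZD 37,280.04
NZD 37,280.04 × 7.05184 = NOK 262,892.88
NOK 262,892.88 ÷ 10.8255 = CHF 24,284.59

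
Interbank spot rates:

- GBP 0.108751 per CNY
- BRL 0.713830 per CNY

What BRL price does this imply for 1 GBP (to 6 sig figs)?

1 GBP ÷ 0.108751 = 9.19532 CNY
9.19532 CNY × 0.713830 = 6.56389 BRL

GBP/BRL = 6.56389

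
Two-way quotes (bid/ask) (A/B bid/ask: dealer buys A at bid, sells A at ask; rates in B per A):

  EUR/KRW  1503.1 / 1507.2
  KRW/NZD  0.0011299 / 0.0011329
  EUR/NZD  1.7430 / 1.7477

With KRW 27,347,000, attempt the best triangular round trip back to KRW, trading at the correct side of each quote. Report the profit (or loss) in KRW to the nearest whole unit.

Best loop KRW → EUR → NZD → KRW:
KRW 27,347,000 ÷ 1507.2 (buy EUR at ask) = EUR 18,144.24
EUR 18,144.24 × 1.7430 (sell EUR at bid) = NZD 31,625.41
NZD 31,625.41 ÷ 0.0011329 (buy KRW at ask) = KRW 27,915,449

Net profit: KRW 568,449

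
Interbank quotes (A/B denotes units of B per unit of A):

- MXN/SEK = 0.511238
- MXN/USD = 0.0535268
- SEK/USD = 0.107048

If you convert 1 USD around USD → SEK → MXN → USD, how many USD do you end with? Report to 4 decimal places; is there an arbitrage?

Around USD → SEK → MXN → USD: 1 ÷ 0.107048 ÷ 0.511238 × 0.0535268 = 0.978069
Product < 1; profitable direction is USD → MXN → SEK → USD.

0.9781 (arbitrage exists)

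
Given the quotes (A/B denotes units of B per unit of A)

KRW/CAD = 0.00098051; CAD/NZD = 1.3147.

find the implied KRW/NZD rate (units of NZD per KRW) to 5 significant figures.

1 KRW × 0.00098051 = 0.00098051 CAD
0.00098051 CAD × 1.3147 = 0.00128908 NZD

KRW/NZD = 0.0012891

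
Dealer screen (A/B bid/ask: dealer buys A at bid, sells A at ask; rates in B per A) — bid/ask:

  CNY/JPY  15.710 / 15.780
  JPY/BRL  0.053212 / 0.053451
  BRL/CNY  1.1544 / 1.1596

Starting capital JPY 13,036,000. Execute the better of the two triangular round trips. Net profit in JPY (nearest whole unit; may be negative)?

Net profit: JPY 292,256

Best loop JPY → CNY → BRL → JPY:
JPY 13,036,000 ÷ 15.780 (buy CNY at ask) = CNY 826,109.00
CNY 826,109.00 ÷ 1.1596 (buy BRL at ask) = BRL 712,408.59
BRL 712,408.59 ÷ 0.053451 (buy JPY at ask) = JPY 13,328,256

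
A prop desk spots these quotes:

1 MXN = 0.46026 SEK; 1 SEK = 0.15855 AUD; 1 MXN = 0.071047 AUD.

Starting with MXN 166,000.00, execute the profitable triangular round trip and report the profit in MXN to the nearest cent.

Profitable loop is MXN → SEK → AUD → MXN:
MXN 166,000.00 × 0.46026 = SEK 76,403.16
SEK 76,403.16 × 0.15855 = AUD 12,113.72
AUD 12,113.72 ÷ 0.071047 = MXN 170,502.92
Profit = MXN 170,502.92 − MXN 166,000.00

Profit: MXN 4,502.92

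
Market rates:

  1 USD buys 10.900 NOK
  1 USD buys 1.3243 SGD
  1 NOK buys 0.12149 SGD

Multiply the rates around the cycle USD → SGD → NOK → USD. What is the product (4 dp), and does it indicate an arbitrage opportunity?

1.0000 (no arbitrage)

Around USD → SGD → NOK → USD: 1 × 1.3243 ÷ 0.12149 ÷ 10.900 = 1.000045
Product ≈ 1 (deviation 0.004%, within rounding noise).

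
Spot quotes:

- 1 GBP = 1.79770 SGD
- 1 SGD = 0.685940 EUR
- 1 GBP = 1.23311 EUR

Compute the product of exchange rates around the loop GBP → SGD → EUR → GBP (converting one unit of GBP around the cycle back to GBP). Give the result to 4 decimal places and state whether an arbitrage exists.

Around GBP → SGD → EUR → GBP: 1 × 1.79770 × 0.685940 ÷ 1.23311 = 1.000004
Product ≈ 1 (deviation 0.000%, within rounding noise).

1.0000 (no arbitrage)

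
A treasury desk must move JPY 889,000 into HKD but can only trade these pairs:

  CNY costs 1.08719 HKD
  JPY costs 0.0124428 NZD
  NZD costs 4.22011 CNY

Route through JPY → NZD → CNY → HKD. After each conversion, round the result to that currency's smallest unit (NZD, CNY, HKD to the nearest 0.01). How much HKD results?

HKD 50,751.53

JPY 889,000 × 0.0124428 = NZD 11,061.65
NZD 11,061.65 × 4.22011 = CNY 46,681.38
CNY 46,681.38 × 1.08719 = HKD 50,751.53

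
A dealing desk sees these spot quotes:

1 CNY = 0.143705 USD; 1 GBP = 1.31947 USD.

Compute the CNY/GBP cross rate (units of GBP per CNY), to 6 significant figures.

1 CNY × 0.143705 = 0.143705 USD
0.143705 USD ÷ 1.31947 = 0.108911 GBP

CNY/GBP = 0.108911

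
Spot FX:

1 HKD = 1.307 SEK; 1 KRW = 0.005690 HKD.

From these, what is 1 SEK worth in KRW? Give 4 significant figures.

1 SEK ÷ 1.307 = 0.765111 HKD
0.765111 HKD ÷ 0.005690 = 134.466 KRW

SEK/KRW = 134.5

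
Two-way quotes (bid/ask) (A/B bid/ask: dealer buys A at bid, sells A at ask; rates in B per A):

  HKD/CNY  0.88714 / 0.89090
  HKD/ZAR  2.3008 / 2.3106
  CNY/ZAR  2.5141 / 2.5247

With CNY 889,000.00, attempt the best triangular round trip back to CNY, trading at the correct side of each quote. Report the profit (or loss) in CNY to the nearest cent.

Net profit: CNY 20,372.65

Best loop CNY → HKD → ZAR → CNY:
CNY 889,000.00 ÷ 0.89090 (buy HKD at ask) = HKD 997,867.33
HKD 997,867.33 × 2.3008 (sell HKD at bid) = ZAR 2,295,893.14
ZAR 2,295,893.14 ÷ 2.5247 (buy CNY at ask) = CNY 909,372.65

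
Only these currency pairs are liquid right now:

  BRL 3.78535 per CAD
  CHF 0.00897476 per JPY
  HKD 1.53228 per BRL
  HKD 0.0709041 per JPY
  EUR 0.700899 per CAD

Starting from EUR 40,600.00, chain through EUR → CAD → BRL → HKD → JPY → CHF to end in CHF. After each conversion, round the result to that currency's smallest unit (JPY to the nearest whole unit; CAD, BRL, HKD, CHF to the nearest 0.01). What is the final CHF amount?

EUR 40,600.00 ÷ 0.700899 = CAD 57,925.61
CAD 57,925.61 × 3.78535 = BRL 219,268.71
BRL 219,268.71 × 1.53228 = HKD 335,981.06
HKD 335,981.06 ÷ 0.0709041 = JPY 4,738,528
JPY 4,738,528 × 0.00897476 = CHF 42,527.15

CHF 42,527.15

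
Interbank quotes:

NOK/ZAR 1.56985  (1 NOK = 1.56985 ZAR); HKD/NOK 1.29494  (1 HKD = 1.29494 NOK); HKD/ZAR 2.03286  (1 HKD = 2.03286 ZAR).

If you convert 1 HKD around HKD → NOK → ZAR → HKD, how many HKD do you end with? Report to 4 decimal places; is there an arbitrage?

1.0000 (no arbitrage)

Around HKD → NOK → ZAR → HKD: 1 × 1.29494 × 1.56985 ÷ 2.03286 = 1.000001
Product ≈ 1 (deviation 0.000%, within rounding noise).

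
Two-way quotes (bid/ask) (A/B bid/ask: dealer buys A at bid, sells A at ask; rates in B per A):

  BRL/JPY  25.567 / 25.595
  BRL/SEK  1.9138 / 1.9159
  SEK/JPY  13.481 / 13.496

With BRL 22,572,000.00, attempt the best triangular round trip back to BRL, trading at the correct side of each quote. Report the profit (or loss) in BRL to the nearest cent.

Net profit: BRL 180,732.80

Best loop BRL → SEK → JPY → BRL:
BRL 22,572,000.00 × 1.9138 (sell BRL at bid) = SEK 43,198,293.60
SEK 43,198,293.60 × 13.481 (sell SEK at bid) = JPY 582,356,196
JPY 582,356,196 ÷ 25.595 (buy BRL at ask) = BRL 22,752,732.80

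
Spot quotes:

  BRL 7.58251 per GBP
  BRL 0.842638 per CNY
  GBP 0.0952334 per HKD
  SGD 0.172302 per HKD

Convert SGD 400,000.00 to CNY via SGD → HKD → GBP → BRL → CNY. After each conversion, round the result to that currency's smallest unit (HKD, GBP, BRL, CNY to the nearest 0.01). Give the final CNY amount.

SGD 400,000.00 ÷ 0.172302 = HKD 2,321,505.26
HKD 2,321,505.26 × 0.0952334 = GBP 221,084.84
GBP 221,084.84 × 7.58251 = BRL 1,676,378.01
BRL 1,676,378.01 ÷ 0.842638 = CNY 1,989,440.32

CNY 1,989,440.32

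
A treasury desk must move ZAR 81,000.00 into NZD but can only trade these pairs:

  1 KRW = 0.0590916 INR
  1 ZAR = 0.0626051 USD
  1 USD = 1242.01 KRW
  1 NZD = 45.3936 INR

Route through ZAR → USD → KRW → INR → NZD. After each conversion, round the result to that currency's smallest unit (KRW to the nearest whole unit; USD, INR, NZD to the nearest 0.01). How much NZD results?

NZD 8,198.81

ZAR 81,000.00 × 0.0626051 = USD 5,071.01
USD 5,071.01 × 1242.01 = KRW 6,298,245
KRW 6,298,245 × 0.0590916 = INR 372,173.37
INR 372,173.37 ÷ 45.3936 = NZD 8,198.81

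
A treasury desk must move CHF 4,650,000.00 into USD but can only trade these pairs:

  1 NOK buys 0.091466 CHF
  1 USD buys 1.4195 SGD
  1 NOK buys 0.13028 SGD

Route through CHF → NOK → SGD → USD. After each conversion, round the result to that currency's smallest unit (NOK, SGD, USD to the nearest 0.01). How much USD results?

CHF 4,650,000.00 ÷ 0.091466 = NOK 50,838,562.96
NOK 50,838,562.96 × 0.13028 = SGD 6,623,247.98
SGD 6,623,247.98 ÷ 1.4195 = USD 4,665,902.06

USD 4,665,902.06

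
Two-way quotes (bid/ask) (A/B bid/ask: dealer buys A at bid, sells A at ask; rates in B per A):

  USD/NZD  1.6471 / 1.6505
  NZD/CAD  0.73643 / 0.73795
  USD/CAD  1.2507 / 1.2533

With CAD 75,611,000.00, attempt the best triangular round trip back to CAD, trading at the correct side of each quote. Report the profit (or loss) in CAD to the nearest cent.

Best loop CAD → NZD → USD → CAD:
CAD 75,611,000.00 ÷ 0.73795 (buy NZD at ask) = NZD 102,460,871.33
NZD 102,460,871.33 ÷ 1.6505 (buy USD at ask) = USD 62,078,686.05
USD 62,078,686.05 × 1.2507 (sell USD at bid) = CAD 77,641,812.65

Net profit: CAD 2,030,812.65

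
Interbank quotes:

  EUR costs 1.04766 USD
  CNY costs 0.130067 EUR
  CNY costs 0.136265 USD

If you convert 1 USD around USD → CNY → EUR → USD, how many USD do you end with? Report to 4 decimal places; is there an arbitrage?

1.0000 (no arbitrage)

Around USD → CNY → EUR → USD: 1 ÷ 0.136265 × 0.130067 × 1.04766 = 1.000007
Product ≈ 1 (deviation 0.001%, within rounding noise).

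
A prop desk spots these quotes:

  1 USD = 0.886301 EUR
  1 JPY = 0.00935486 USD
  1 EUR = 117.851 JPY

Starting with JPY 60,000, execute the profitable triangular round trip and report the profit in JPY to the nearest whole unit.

Profitable loop is JPY → EUR → USD → JPY:
JPY 60,000 ÷ 117.851 = EUR 509.12
EUR 509.12 ÷ 0.886301 = USD 574.43
USD 574.43 ÷ 0.00935486 = JPY 61,404
Profit = JPY 61,404 − JPY 60,000

Profit: JPY 1,404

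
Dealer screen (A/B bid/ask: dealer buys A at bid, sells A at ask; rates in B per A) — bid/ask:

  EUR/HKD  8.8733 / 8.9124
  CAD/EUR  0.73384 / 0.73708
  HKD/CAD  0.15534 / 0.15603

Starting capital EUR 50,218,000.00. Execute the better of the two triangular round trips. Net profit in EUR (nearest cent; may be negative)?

Best loop EUR → HKD → CAD → EUR:
EUR 50,218,000.00 × 8.8733 (sell EUR at bid) = HKD 445,599,379.40
HKD 445,599,379.40 × 0.15534 (sell HKD at bid) = CAD 69,219,407.60
CAD 69,219,407.60 × 0.73384 (sell CAD at bid) = EUR 50,795,970.07

Net profit: EUR 577,970.07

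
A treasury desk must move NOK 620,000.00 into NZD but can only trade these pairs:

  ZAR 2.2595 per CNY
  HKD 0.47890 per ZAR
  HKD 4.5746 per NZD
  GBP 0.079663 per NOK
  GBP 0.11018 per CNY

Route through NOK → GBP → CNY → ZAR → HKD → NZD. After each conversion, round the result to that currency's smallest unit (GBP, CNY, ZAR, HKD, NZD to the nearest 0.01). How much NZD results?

NOK 620,000.00 × 0.079663 = GBP 49,391.06
GBP 49,391.06 ÷ 0.11018 = CNY 448,276.09
CNY 448,276.09 × 2.2595 = ZAR 1,012,879.83
ZAR 1,012,879.83 × 0.47890 = HKD 485,068.15
HKD 485,068.15 ÷ 4.5746 = NZD 106,035.10

NZD 106,035.10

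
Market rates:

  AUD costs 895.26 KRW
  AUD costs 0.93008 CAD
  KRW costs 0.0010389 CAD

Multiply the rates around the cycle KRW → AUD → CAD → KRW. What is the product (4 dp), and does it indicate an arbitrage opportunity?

1.0000 (no arbitrage)

Around KRW → AUD → CAD → KRW: 1 ÷ 895.26 × 0.93008 ÷ 0.0010389 = 0.999994
Product ≈ 1 (deviation 0.001%, within rounding noise).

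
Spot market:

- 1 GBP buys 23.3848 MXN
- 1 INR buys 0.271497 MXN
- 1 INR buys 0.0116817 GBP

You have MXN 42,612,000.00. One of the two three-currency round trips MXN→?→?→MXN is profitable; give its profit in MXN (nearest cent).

Profit: MXN 263,242.76

Profitable loop is MXN → INR → GBP → MXN:
MXN 42,612,000.00 ÷ 0.271497 = INR 156,952,010.52
INR 156,952,010.52 × 0.0116817 = GBP 1,833,466.30
GBP 1,833,466.30 × 23.3848 = MXN 42,875,242.76
Profit = MXN 42,875,242.76 − MXN 42,612,000.00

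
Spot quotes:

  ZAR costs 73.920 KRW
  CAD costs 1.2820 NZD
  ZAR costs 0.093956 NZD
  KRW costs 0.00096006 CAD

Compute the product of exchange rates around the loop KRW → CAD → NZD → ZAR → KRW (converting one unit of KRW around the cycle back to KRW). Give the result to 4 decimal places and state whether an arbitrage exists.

0.9683 (arbitrage exists)

Around KRW → CAD → NZD → ZAR → KRW: 1 × 0.00096006 × 1.2820 ÷ 0.093956 × 73.920 = 0.968331
Product < 1; profitable direction is KRW → ZAR → NZD → CAD → KRW.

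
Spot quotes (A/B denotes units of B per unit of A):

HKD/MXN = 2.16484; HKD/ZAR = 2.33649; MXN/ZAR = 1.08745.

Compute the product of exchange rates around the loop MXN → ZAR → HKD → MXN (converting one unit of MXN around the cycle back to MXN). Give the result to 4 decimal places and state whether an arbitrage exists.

1.0076 (arbitrage exists)

Around MXN → ZAR → HKD → MXN: 1 × 1.08745 ÷ 2.33649 × 2.16484 = 1.007561
Product > 1; profitable direction is MXN → ZAR → HKD → MXN.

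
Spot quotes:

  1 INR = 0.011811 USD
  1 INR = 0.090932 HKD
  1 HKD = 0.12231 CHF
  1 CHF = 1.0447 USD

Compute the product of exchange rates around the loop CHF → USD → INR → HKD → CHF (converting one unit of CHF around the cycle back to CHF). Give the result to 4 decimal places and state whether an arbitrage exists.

Around CHF → USD → INR → HKD → CHF: 1 × 1.0447 ÷ 0.011811 × 0.090932 × 0.12231 = 0.983747
Product < 1; profitable direction is CHF → HKD → INR → USD → CHF.

0.9837 (arbitrage exists)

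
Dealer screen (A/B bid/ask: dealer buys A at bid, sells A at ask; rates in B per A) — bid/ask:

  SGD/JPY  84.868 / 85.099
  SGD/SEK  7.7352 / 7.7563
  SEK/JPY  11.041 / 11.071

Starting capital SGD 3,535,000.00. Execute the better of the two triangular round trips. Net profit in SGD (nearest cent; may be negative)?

Net profit: SGD 12,683.91

Best loop SGD → SEK → JPY → SGD:
SGD 3,535,000.00 × 7.7352 (sell SGD at bid) = SEK 27,343,932.00
SEK 27,343,932.00 × 11.041 (sell SEK at bid) = JPY 301,904,353
JPY 301,904,353 ÷ 85.099 (buy SGD at ask) = SGD 3,547,683.91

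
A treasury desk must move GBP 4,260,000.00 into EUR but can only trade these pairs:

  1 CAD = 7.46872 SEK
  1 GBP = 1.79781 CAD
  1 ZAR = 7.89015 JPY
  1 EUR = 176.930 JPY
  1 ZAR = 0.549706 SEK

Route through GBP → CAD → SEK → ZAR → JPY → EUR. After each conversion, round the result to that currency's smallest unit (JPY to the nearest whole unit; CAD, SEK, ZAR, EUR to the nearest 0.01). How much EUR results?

GBP 4,260,000.00 × 1.79781 = CAD 7,658,670.60
CAD 7,658,670.60 × 7.46872 = SEK 57,200,466.28
SEK 57,200,466.28 ÷ 0.549706 = ZAR 104,056,470.70
ZAR 104,056,470.70 × 7.89015 = JPY 821,021,162
JPY 821,021,162 ÷ 176.930 = EUR 4,640,372.81

EUR 4,640,372.81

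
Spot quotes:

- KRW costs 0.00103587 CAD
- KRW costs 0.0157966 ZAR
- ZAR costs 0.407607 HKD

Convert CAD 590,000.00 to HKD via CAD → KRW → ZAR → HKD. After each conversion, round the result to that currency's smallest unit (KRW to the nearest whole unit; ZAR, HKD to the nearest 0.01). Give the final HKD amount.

HKD 3,667,347.06

CAD 590,000.00 ÷ 0.00103587 = KRW 569,569,541
KRW 569,569,541 × 0.0157966 = ZAR 8,997,262.21
ZAR 8,997,262.21 × 0.407607 = HKD 3,667,347.06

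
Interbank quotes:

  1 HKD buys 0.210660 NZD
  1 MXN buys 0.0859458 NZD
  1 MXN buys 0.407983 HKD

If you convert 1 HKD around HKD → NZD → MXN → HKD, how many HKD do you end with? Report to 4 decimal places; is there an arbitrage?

Around HKD → NZD → MXN → HKD: 1 × 0.210660 ÷ 0.0859458 × 0.407983 = 0.999999
Product ≈ 1 (deviation 0.000%, within rounding noise).

1.0000 (no arbitrage)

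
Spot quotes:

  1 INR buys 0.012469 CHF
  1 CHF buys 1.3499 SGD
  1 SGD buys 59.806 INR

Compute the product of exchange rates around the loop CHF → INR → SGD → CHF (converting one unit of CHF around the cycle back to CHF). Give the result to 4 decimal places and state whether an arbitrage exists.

0.9934 (arbitrage exists)

Around CHF → INR → SGD → CHF: 1 ÷ 0.012469 ÷ 59.806 ÷ 1.3499 = 0.993395
Product < 1; profitable direction is CHF → SGD → INR → CHF.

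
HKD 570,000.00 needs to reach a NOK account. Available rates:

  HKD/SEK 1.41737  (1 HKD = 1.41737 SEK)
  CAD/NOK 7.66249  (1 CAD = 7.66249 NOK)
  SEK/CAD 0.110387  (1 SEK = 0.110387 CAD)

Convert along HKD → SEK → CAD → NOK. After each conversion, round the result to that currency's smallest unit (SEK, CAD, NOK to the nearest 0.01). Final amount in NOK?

HKD 570,000.00 × 1.41737 = SEK 807,900.90
SEK 807,900.90 × 0.110387 = CAD 89,181.76
CAD 89,181.76 × 7.66249 = NOK 683,354.34

NOK 683,354.34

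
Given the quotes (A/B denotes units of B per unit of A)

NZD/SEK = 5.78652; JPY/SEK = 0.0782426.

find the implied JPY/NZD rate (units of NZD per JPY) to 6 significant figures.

1 JPY × 0.0782426 = 0.0782426 SEK
0.0782426 SEK ÷ 5.78652 = 0.0135215 NZD

JPY/NZD = 0.0135215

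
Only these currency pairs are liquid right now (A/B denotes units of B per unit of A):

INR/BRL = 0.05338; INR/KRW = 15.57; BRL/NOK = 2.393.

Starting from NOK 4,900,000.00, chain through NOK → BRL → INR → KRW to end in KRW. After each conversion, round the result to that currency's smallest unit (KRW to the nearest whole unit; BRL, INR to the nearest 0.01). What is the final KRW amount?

NOK 4,900,000.00 ÷ 2.393 = BRL 2,047,638.95
BRL 2,047,638.95 ÷ 0.05338 = INR 38,359,665.61
INR 38,359,665.61 × 15.57 = KRW 597,259,994

KRW 597,259,994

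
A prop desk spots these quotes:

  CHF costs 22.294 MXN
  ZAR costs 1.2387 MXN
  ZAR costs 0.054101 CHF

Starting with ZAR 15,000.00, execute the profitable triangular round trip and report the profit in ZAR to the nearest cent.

Profit: ZAR 405.09

Profitable loop is ZAR → MXN → CHF → ZAR:
ZAR 15,000.00 × 1.2387 = MXN 18,580.50
MXN 18,580.50 ÷ 22.294 = CHF 833.43
CHF 833.43 ÷ 0.054101 = ZAR 15,405.09
Profit = ZAR 15,405.09 − ZAR 15,000.00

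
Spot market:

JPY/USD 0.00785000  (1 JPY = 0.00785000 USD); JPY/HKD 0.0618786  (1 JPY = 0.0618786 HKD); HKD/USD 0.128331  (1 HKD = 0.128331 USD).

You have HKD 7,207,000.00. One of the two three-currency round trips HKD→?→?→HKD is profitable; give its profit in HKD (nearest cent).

Profitable loop is HKD → USD → JPY → HKD:
HKD 7,207,000.00 × 0.128331 = USD 924,881.52
USD 924,881.52 ÷ 0.00785000 = JPY 117,819,302
JPY 117,819,302 × 0.0618786 = HKD 7,290,493.43
Profit = HKD 7,290,493.43 − HKD 7,207,000.00

Profit: HKD 83,493.43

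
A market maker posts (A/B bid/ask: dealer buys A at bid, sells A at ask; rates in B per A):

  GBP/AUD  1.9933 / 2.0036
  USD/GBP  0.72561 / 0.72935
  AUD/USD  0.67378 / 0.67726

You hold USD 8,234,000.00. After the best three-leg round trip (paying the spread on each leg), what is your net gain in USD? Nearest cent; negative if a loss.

Net profit: USD 85,714.55

Best loop USD → AUD → GBP → USD:
USD 8,234,000.00 ÷ 0.67726 (buy AUD at ask) = AUD 12,157,812.36
AUD 12,157,812.36 ÷ 2.0036 (buy GBP at ask) = GBP 6,067,983.81
GBP 6,067,983.81 ÷ 0.72935 (buy USD at ask) = USD 8,319,714.55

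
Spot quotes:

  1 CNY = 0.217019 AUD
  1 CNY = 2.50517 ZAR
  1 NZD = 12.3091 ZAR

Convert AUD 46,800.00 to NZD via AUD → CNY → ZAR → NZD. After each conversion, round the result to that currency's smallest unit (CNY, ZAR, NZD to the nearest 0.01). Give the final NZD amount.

AUD 46,800.00 ÷ 0.217019 = CNY 215,649.32
CNY 215,649.32 × 2.50517 = ZAR 540,238.21
ZAR 540,238.21 ÷ 12.3091 = NZD 43,889.33

NZD 43,889.33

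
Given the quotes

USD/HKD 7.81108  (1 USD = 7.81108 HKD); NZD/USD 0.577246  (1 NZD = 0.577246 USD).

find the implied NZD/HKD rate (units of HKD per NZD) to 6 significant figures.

1 NZD × 0.577246 = 0.577246 USD
0.577246 USD × 7.81108 = 4.50891 HKD

NZD/HKD = 4.50891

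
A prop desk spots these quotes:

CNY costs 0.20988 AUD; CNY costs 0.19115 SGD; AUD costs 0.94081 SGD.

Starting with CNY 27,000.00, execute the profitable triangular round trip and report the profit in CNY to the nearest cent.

Profit: CNY 890.89

Profitable loop is CNY → AUD → SGD → CNY:
CNY 27,000.00 × 0.20988 = AUD 5,666.76
AUD 5,666.76 × 0.94081 = SGD 5,331.34
SGD 5,331.34 ÷ 0.19115 = CNY 27,890.89
Profit = CNY 27,890.89 − CNY 27,000.00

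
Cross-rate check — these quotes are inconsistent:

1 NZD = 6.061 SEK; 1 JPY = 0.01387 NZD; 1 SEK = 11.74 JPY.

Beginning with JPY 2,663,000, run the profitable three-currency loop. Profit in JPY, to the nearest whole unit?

Profit: JPY 35,251

Profitable loop is JPY → SEK → NZD → JPY:
JPY 2,663,000 ÷ 11.74 = SEK 226,831.35
SEK 226,831.35 ÷ 6.061 = NZD 37,424.74
NZD 37,424.74 ÷ 0.01387 = JPY 2,698,251
Profit = JPY 2,698,251 − JPY 2,663,000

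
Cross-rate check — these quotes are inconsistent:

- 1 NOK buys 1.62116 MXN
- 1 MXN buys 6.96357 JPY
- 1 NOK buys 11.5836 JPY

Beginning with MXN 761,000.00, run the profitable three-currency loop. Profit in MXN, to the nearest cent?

Profit: MXN 19,854.98

Profitable loop is MXN → NOK → JPY → MXN:
MXN 761,000.00 ÷ 1.62116 = NOK 469,416.96
NOK 469,416.96 × 11.5836 = JPY 5,437,538
JPY 5,437,538 ÷ 6.96357 = MXN 780,854.98
Profit = MXN 780,854.98 − MXN 761,000.00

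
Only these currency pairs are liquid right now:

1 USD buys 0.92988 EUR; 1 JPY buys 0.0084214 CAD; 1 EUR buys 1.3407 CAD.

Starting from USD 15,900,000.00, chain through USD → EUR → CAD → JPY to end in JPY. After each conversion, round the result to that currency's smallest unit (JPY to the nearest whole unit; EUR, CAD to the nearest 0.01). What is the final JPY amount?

JPY 2,353,809,680

USD 15,900,000.00 × 0.92988 = EUR 14,785,092.00
EUR 14,785,092.00 × 1.3407 = CAD 19,822,372.84
CAD 19,822,372.84 ÷ 0.0084214 = JPY 2,353,809,680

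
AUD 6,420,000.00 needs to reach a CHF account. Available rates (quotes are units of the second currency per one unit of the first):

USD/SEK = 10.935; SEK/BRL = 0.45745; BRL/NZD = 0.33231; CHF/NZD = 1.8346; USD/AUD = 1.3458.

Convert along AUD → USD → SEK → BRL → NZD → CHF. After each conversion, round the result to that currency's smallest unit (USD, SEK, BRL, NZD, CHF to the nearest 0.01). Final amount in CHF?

CHF 4,322,340.19

AUD 6,420,000.00 ÷ 1.3458 = USD 4,770,396.79
USD 4,770,396.79 × 10.935 = SEK 52,164,288.90
SEK 52,164,288.90 × 0.45745 = BRL 23,862,553.96
BRL 23,862,553.96 × 0.33231 = NZD 7,929,765.31
NZD 7,929,765.31 ÷ 1.8346 = CHF 4,322,340.19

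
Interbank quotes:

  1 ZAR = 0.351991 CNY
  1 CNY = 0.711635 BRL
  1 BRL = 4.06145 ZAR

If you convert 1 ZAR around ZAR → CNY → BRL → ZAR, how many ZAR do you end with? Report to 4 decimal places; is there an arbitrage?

1.0173 (arbitrage exists)

Around ZAR → CNY → BRL → ZAR: 1 × 0.351991 × 0.711635 × 4.06145 = 1.017349
Product > 1; profitable direction is ZAR → CNY → BRL → ZAR.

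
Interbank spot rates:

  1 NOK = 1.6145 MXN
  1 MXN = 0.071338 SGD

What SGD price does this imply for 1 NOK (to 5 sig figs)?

1 NOK × 1.6145 = 1.6145 MXN
1.6145 MXN × 0.071338 = 0.115175 SGD

NOK/SGD = 0.11518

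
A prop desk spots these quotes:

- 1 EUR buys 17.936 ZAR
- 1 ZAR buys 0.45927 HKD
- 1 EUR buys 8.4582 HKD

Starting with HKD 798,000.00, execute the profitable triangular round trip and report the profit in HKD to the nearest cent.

Profit: HKD 21,383.41

Profitable loop is HKD → ZAR → EUR → HKD:
HKD 798,000.00 ÷ 0.45927 = ZAR 1,737,540.01
ZAR 1,737,540.01 ÷ 17.936 = EUR 96,874.44
EUR 96,874.44 × 8.4582 = HKD 819,383.41
Profit = HKD 819,383.41 − HKD 798,000.00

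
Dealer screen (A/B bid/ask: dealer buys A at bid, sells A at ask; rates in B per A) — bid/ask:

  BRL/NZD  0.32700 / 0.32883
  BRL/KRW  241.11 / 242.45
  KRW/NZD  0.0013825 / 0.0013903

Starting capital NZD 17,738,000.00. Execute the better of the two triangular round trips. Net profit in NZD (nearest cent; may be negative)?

Best loop NZD → BRL → KRW → NZD:
NZD 17,738,000.00 ÷ 0.32883 (buy BRL at ask) = BRL 53,942,766.78
BRL 53,942,766.78 × 241.11 (sell BRL at bid) = KRW 13,006,140,498
KRW 13,006,140,498 × 0.0013825 (sell KRW at bid) = NZD 17,980,989.24

Net profit: NZD 242,989.24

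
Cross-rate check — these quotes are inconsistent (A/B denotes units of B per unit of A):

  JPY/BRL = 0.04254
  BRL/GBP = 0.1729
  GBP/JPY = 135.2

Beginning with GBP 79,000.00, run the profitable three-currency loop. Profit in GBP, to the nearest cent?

Profit: GBP 443.42

Profitable loop is GBP → BRL → JPY → GBP:
GBP 79,000.00 ÷ 0.1729 = BRL 456,911.51
BRL 456,911.51 ÷ 0.04254 = JPY 10,740,750
JPY 10,740,750 ÷ 135.2 = GBP 79,443.42
Profit = GBP 79,443.42 − GBP 79,000.00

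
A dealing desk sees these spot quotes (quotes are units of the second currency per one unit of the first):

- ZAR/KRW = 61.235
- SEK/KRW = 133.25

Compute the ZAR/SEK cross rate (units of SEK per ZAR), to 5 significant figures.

1 ZAR × 61.235 = 61.235 KRW
61.235 KRW ÷ 133.25 = 0.45955 SEK

ZAR/SEK = 0.45955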